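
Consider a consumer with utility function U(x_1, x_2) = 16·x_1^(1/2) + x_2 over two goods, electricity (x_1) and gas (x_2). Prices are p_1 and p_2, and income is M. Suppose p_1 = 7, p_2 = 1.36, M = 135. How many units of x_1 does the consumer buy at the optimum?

Set MRS = p_1/p_2: 8·x_1^(−1/2) = p_1/p_2.
Solve: √x_1 = 8·p_2/p_1, so x_1*(p_1,p_2) = (8·p_2/p_1)², and x_2* = (M − p_1·x_1*)/p_2.
Plugging in: x_1* = (8·1.36/7)² = 2.4158.

x_1* = 2.4158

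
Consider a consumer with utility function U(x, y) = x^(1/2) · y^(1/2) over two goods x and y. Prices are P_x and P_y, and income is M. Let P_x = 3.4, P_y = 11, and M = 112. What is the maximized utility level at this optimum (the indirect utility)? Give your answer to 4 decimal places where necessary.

Tangency: MRS = y/x = P_x/P_y.
Rearranging, P_y·y = P_x·x. Substituting into the budget gives P_x·x·(1 + 1) = M.
Demand: x*(P_x,P_y,M) = 0.5·M/P_x and y* = 0.5·M/P_y.
At P_x=3.4, P_y=11, M=112: x* = 0.5·112/3.4 = 16.4706, y* = 5.0909.
Utility at the optimum: U(16.4706, 5.0909) = 9.157.

V = 9.157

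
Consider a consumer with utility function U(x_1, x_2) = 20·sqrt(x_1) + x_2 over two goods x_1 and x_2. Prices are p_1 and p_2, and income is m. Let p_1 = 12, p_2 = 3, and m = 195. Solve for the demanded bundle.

x_1* = 6.25, x_2* = 40

Thus x_1* = (10·p_2/p_1)² — independent of m — with the rest of income spent on x_2.
Plugging in: x_1* = (10·3/12)² = 6.25, x_2* = 40.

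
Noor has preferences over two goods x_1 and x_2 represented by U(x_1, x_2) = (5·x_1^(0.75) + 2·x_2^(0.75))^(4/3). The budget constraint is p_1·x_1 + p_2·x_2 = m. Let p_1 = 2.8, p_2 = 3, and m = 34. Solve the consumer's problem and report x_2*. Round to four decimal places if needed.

x_2* = 0.2311

MRS = MU_x_1/MU_x_2 = (5/2)·(x_2/x_1)^(0.25). Set equal to p_1/p_2.
Solve for the ratio: x_2/x_1 = [(2/5)·p_1/p_2]^(4).
Substitute x_2 = (x_2/x_1)·x_1 into the budget: x_1* = m/(p_1 + p_2·(x_2/x_1)).
Numerically x_2/x_1 = 0.019426, so x_1* = 34/(2.8 + 3·0.019426) = 11.8953 and x_2* = 0.019426·11.8953 = 0.2311.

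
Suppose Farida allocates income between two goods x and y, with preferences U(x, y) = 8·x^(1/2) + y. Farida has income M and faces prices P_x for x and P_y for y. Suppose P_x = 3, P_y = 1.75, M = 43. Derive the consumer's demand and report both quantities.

MU_x = 4/√x, MU_y = 1. Tangency: 4/√x = P_x/P_y.
Thus x* = (4·P_y/P_x)² — independent of M — with the rest of income spent on y.
Plugging in: x* = (4·1.75/3)² = 5.4444, y* = 15.2381.

x* = 5.4444, y* = 15.2381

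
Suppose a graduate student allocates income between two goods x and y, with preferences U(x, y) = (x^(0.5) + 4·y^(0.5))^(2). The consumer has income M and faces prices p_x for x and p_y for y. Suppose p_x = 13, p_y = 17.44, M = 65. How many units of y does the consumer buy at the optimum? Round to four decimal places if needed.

y* = 3.4387

From the CES first-order condition, (1/4)·(y/x)^(0.5) = p_x/p_y.
Solve for the ratio: y/x = [4·p_x/p_y]^(2).
With the ratio pinned down, the budget gives x* = M/(p_x + p_y·(y/x)) and y* = (y/x)·x*.
Numerically y/x = 8.890245, so x* = 65/(13 + 17.44·8.890245) = 0.3868 and y* = 8.890245·0.3868 = 3.4387.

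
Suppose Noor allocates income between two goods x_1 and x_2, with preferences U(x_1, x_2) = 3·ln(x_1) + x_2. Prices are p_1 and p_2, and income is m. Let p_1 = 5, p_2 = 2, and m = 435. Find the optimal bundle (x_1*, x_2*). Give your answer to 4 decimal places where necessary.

So x_1*(p_1,p_2) = 3·p_2/p_1, independent of income; and x_2* = (m − 3·p_2)/p_2.
At the given prices: x_1* = 3·2/5 = 1.2, and x_2* = 214.5.

x_1* = 1.2, x_2* = 214.5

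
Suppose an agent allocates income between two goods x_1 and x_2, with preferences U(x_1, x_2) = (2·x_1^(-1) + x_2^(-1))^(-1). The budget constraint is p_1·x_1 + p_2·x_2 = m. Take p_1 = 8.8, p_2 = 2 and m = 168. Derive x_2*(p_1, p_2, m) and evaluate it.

x_2* = 21.1775

MU_x_1 ∝ 2·x_1^(-2), MU_x_2 ∝ x_2^(-2), so MRS = 2·(x_2/x_1)^(2) = p_1/p_2.
Hence x_2/x_1 = ((1/2)·p_1/p_2)^(1/(2)), i.e. raised to the 0.5 power.
With the ratio pinned down, the budget gives x_1* = m/(p_1 + p_2·(x_2/x_1)) and x_2* = (x_2/x_1)·x_1*.
Numerically x_2/x_1 = 1.48324, so x_1* = 168/(8.8 + 2·1.48324) = 14.2778 and x_2* = 1.48324·14.2778 = 21.1775.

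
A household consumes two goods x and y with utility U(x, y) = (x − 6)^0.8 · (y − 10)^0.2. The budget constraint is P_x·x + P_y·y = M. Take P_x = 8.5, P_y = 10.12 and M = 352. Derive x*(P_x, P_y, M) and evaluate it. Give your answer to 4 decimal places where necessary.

MRS = 4·(y−10)/(x−6). Tangency with P_x/P_y gives y−10 = (1/4)·(P_x/P_y)·(x−6).
After buying the subsistence bundle (6, 10), a share 0.8 of the remaining income goes to x: x* = 6 + 0.8·(M − 6P_x − 10P_y)/P_x.
Discretionary income = 352 − 6·8.5 − 10·10.12 = 199.8; x* = 6 + 0.8·199.8/8.5 = 24.8047.

x* = 24.8047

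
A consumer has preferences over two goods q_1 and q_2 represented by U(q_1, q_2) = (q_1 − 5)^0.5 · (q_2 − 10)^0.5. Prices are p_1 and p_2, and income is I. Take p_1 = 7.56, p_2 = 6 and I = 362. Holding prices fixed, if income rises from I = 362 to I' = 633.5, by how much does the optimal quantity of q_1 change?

MRS = (q_2−10)/(q_1−5). Tangency with p_1/p_2 gives q_2−10 = (p_1/p_2)·(q_1−5).
After buying the subsistence bundle (5, 10), a share 0.5 of the remaining income goes to q_1: q_1* = 5 + 0.5·(I − 5p_1 − 10p_2)/p_1.
Discretionary income = 362 − 5·7.56 − 10·6 = 264.2; q_1* = 5 + 0.5·264.2/7.56 = 22.4735.
At I' = 633.5: q_1* = 40.4299. Change: 40.4299 − 22.4735 = 17.9563.

Δq_1* = 17.9563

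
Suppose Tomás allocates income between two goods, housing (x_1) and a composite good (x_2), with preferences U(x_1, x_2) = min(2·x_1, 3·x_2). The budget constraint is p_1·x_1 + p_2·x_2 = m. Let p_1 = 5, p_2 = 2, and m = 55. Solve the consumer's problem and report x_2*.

With perfect complements, no substitution: consume in ratio x_1:x_2 = 3:2.
Budget: p_1·x_1 + p_2·(2/3)·x_1 = m, so (3·p_1 + 2·p_2)·x_1 = 3·m.
Demand: x_1*(p_1,p_2,m) = 3·m/(3·p_1 + 2·p_2), x_2* = 2·m/(3·p_1 + 2·p_2).
Here 3·5 + 2·2 = 19, giving x_2* = 5.7895.

x_2* = 5.7895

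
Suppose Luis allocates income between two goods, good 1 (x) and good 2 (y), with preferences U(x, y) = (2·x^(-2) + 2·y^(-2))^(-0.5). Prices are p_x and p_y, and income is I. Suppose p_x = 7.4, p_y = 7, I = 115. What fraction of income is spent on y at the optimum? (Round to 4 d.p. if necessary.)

share on y = 0.4907

Substitute y = (y/x)·x into the budget: x* = I/(p_x + p_y·(y/x)).
Numerically y/x = 1.018696, so x* = 115/(7.4 + 7·1.018696) = 7.9142 and y* = 1.018696·7.9142 = 8.0621.
Expenditure on y: 7·8.0621 = 56.435; share = 0.4907.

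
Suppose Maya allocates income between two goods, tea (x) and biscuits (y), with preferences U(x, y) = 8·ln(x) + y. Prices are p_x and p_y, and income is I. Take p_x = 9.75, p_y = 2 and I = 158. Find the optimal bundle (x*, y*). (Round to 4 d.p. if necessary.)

x* = 1.641, y* = 71

MU_x = 8/x, MU_y = 1. Tangency: 8/x = p_x/p_y.
So x*(p_x,p_y) = 8·p_y/p_x, independent of income; and y* = (I − 8·p_y)/p_y.
At the given prices: x* = 8·2/9.75 = 1.641, and y* = 71.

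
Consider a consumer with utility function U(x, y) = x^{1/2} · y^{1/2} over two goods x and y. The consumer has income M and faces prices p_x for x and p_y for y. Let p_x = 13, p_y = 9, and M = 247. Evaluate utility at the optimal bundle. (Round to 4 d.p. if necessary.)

V = 11.4176

At p_x=13, p_y=9, M=247: x* = 0.5·247/13 = 9.5, y* = 13.7222.
Utility at the optimum: U(9.5, 13.7222) = 11.4176.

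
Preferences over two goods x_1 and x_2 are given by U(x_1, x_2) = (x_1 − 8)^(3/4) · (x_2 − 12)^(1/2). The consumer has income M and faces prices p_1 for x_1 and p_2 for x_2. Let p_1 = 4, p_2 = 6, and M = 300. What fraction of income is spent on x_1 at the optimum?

share on x_1 = 0.4987

MRS = (3/2)·(x_2−12)/(x_1−8). Tangency with p_1/p_2 gives x_2−12 = (2/3)·(p_1/p_2)·(x_1−8).
Substituting into the budget: x_1* = 8 + 0.6·(M − 8·p_1 − 12·p_2)/p_1, and x_2* = 12 + 0.4·(…)/p_2.
Discretionary income = 300 − 8·4 − 12·6 = 196; x_1* = 8 + 0.6·196/4 = 37.4; x_2* = 12 + 0.4·196/6 = 25.0667.
Expenditure on x_1: 4·37.4 = 149.6; share = 0.4987.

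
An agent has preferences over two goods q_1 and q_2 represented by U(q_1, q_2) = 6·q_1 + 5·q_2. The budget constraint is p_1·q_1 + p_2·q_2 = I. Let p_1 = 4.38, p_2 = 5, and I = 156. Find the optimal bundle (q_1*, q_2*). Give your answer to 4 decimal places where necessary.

q_1* = 35.6164, q_2* = 0

Linear utility — the consumer picks whichever good has higher MU/price: 6/4.38 = 1.3699 vs 5/5 = 1.
q_1 gives more utility per dollar, so spend all income on q_1: q_1* = I/p_1, q_2* = 0.
Numerically: q_1* = 35.6164, q_2* = 0.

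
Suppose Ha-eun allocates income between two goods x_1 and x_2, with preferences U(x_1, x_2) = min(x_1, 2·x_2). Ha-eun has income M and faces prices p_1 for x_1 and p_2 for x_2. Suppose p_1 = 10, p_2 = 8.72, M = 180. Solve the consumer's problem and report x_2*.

With perfect complements, no substitution: consume in ratio x_1:x_2 = 2:1.
Budget: p_1·x_1 + p_2·(1/2)·x_1 = M, so (2·p_1 + p_2)·x_1 = 2·M.
Demand: x_1*(p_1,p_2,M) = 2·M/(2·p_1 + p_2), x_2* = M/(2·p_1 + p_2).
Here 2·10 + 8.72 = 28.72, giving x_2* = 6.2674.

x_2* = 6.2674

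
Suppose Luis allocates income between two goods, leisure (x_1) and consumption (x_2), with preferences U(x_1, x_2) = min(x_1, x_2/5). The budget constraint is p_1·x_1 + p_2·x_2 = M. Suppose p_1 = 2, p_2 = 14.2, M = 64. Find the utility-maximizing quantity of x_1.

x_1* = 0.8767

Leontief preferences: the optimum is at the kink where x_1/1 = x_2/5, i.e. x_2 = 5·x_1.
Budget: p_1·x_1 + p_2·5·x_1 = M, so (p_1 + 5·p_2)·x_1 = M.
Demand: x_1*(p_1,p_2,M) = M/(p_1 + 5·p_2), x_2* = 5·M/(p_1 + 5·p_2).
Here 2 + 5·14.2 = 73, giving x_1* = 0.8767.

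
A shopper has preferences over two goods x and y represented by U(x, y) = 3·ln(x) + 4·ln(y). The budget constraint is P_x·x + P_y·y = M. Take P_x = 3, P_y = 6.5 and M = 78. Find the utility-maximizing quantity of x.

MU_x/MU_y = (3·y)/(4·x); tangency sets this equal to P_x/P_y.
So 3·P_y·y = 4·P_x·x; combined with the budget, a share 3/7 of income goes to x.
Demand: x*(P_x,P_y,M) = 3/7·M/P_x and y* = 4/7·M/P_y.
At P_x=3, P_y=6.5, M=78: x* = 3/7·78/3 = 11.1429.

x* = 11.1429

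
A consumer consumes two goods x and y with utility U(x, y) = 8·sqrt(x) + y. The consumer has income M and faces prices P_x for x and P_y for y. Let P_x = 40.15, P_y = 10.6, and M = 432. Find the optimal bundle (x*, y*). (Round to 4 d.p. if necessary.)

x* = 1.1152, y* = 36.5306

Utility is quasi-linear in y; the FOC for x is 4/√x = P_x/P_y.
Thus x* = (4·P_y/P_x)² — independent of M — with the rest of income spent on y.
Plugging in: x* = (4·10.6/40.15)² = 1.1152, y* = 36.5306.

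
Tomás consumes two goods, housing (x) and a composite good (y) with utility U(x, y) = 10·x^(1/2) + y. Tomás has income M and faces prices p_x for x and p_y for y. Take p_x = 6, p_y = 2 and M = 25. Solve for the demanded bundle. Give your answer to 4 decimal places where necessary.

x* = 2.7778, y* = 4.1667

MU_x = 5/√x, MU_y = 1. Tangency: 5/√x = p_x/p_y.
Thus x* = (5·p_y/p_x)² — independent of M — with the rest of income spent on y.
Plugging in: x* = (5·2/6)² = 2.7778, y* = 4.1667.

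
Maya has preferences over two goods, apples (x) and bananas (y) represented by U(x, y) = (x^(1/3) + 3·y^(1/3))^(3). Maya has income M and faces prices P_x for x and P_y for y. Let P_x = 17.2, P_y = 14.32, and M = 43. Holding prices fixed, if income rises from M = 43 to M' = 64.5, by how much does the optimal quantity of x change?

Δx* = 0.1867

MRS = MU_x/MU_y = (1/3)·(y/x)^(2/3). Set equal to P_x/P_y.
Hence y/x = (3·P_x/P_y)^(1/(2/3)), i.e. raised to the 1.5 power.
Substitute y = (y/x)·x into the budget: x* = M/(P_x + P_y·(y/x)).
Numerically y/x = 6.840062, so x* = 43/(17.2 + 14.32·6.840062) = 0.3734.
At M' = 64.5: x* = 0.5601. Change: 0.5601 − 0.3734 = 0.1867.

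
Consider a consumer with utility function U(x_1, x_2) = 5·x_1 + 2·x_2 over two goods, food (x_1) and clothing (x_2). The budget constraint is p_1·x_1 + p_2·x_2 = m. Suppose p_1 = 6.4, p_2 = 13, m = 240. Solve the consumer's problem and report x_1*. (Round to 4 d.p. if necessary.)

Linear utility — the consumer picks whichever good has higher MU/price: 5/6.4 = 0.7812 vs 2/13 = 0.1538.
x_1 gives more utility per dollar, so spend all income on x_1: x_1* = m/p_1, x_2* = 0.
Numerically: x_1* = 37.5, x_2* = 0.

x_1* = 37.5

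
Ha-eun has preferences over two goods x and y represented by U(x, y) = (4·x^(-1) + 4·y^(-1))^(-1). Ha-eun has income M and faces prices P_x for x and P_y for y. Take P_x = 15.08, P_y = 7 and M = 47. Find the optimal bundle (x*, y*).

MU_x ∝ 4·x^(-2), MU_y ∝ 4·y^(-2), so MRS = (y/x)^(2) = P_x/P_y.
Solve for the ratio: y/x = [P_x/P_y]^(0.5).
Substitute y = (y/x)·x into the budget: x* = M/(P_x + P_y·(y/x)).
Numerically y/x = 1.467749, so x* = 47/(15.08 + 7·1.467749) = 1.8537 and y* = 1.467749·1.8537 = 2.7208.

x* = 1.8537, y* = 2.7208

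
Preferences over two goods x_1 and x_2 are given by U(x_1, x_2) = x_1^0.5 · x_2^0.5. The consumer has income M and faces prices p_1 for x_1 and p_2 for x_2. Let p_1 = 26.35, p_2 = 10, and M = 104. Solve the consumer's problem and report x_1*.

Tangency: MRS = x_2/x_1 = p_1/p_2.
Rearranging, p_2·x_2 = p_1·x_1. Substituting into the budget gives p_1·x_1·(1 + 1) = M.
Demand: x_1*(p_1,p_2,M) = 0.5·M/p_1 and x_2* = 0.5·M/p_2.
At p_1=26.35, p_2=10, M=104: x_1* = 0.5·104/26.35 = 1.9734.

x_1* = 1.9734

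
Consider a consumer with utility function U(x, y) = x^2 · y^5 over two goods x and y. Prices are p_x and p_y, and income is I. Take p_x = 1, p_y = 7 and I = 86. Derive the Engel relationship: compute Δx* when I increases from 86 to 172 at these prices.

Δx* = 24.5714

At p_x=1, p_y=7, I=86: x* = 2/7·86/1 = 24.5714.
At I' = 172: x* = 49.1429. Change: 49.1429 − 24.5714 = 24.5714.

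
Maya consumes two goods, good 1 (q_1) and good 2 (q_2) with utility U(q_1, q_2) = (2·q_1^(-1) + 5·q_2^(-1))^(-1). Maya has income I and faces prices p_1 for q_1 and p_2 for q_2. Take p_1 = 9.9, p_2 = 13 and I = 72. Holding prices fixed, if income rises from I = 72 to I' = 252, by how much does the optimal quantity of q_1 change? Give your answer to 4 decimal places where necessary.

Δq_1* = 6.4661

MRS = MU_q_1/MU_q_2 = (2/5)·(q_2/q_1)^(2). Set equal to p_1/p_2.
Hence q_2/q_1 = ((5/2)·p_1/p_2)^(1/(2)), i.e. raised to the 0.5 power.
With the ratio pinned down, the budget gives q_1* = I/(p_1 + p_2·(q_2/q_1)) and q_2* = (q_2/q_1)·q_1*.
Numerically q_2/q_1 = 1.379799, so q_1* = 72/(9.9 + 13·1.379799) = 2.5864.
At I' = 252: q_1* = 9.0526. Change: 9.0526 − 2.5864 = 6.4661.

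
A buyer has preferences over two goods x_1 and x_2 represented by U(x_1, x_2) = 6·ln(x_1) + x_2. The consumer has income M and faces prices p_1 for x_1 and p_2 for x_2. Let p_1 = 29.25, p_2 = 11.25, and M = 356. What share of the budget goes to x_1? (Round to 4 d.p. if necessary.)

share on x_1 = 0.1896

So x_1*(p_1,p_2) = 6·p_2/p_1, independent of income; and x_2* = (M − 6·p_2)/p_2.
At the given prices: x_1* = 6·11.25/29.25 = 2.3077, and x_2* = 25.6444.
Expenditure on x_1: 29.25·2.3077 = 67.5; share = 0.1896.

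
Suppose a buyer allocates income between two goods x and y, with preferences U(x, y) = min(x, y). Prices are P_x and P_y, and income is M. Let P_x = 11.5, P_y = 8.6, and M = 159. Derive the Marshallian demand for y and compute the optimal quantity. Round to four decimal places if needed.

Demand: x*(P_x,P_y,M) = M/(P_x + P_y), y* = M/(P_x + P_y).
Here 11.5 + 8.6 = 20.1, giving y* = 7.9104.

y* = 7.9104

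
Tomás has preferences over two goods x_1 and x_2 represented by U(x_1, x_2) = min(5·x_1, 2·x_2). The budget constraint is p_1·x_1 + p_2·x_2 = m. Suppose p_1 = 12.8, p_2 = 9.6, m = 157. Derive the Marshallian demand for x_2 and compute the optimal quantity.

x_2* = 10.6658

With perfect complements, no substitution: consume in ratio x_1:x_2 = 2:5.
Budget: p_1·x_1 + p_2·(5/2)·x_1 = m, so (2·p_1 + 5·p_2)·x_1 = 2·m.
Demand: x_1*(p_1,p_2,m) = 2·m/(2·p_1 + 5·p_2), x_2* = 5·m/(2·p_1 + 5·p_2).
Here 2·12.8 + 5·9.6 = 73.6, giving x_2* = 10.6658.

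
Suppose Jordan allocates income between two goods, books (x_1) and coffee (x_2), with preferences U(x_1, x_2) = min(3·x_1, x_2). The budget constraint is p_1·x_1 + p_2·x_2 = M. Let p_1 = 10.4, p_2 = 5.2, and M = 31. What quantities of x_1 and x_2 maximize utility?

With perfect complements, no substitution: consume in ratio x_1:x_2 = 1:3.
Budget: p_1·x_1 + p_2·3·x_1 = M, so (p_1 + 3·p_2)·x_1 = M.
Demand: x_1*(p_1,p_2,M) = M/(p_1 + 3·p_2), x_2* = 3·M/(p_1 + 3·p_2).
Here 10.4 + 3·5.2 = 26, giving x_1* = 1.1923 and x_2* = 3.5769.

x_1* = 1.1923, x_2* = 3.5769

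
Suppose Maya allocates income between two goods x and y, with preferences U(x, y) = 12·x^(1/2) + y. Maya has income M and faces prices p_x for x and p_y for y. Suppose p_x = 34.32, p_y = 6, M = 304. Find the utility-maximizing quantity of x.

x* = 1.1003

Set MRS = p_x/p_y: 6·x^(−1/2) = p_x/p_y.
Solve: √x = 6·p_y/p_x, so x*(p_x,p_y) = (6·p_y/p_x)², and y* = (M − p_x·x*)/p_y.
Plugging in: x* = (6·6/34.32)² = 1.1003.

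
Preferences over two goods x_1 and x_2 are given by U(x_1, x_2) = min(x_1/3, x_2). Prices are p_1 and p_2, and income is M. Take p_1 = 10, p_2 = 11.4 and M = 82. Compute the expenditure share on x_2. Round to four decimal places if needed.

With perfect complements, no substitution: consume in ratio x_1:x_2 = 3:1.
Budget: p_1·x_1 + p_2·(1/3)·x_1 = M, so (3·p_1 + p_2)·x_1 = 3·M.
Demand: x_1*(p_1,p_2,M) = 3·M/(3·p_1 + p_2), x_2* = M/(3·p_1 + p_2).
Here 3·10 + 11.4 = 41.4, giving x_1* = 5.942 and x_2* = 1.9807.
Expenditure on x_2: 11.4·1.9807 = 22.5797; share = 0.2754.

share on x_2 = 0.2754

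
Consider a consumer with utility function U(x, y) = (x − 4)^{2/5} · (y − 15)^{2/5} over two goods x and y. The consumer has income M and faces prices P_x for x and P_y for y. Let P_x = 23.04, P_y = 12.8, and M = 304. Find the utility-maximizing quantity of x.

This is Cobb-Douglas in (x−4, y−15): tangency gives 0.4·P_y·(y−15) = 0.4·P_x·(x−4).
After buying the subsistence bundle (4, 15), a share 0.5 of the remaining income goes to x: x* = 4 + 0.5·(M − 4P_x − 15P_y)/P_x.
Discretionary income = 304 − 4·23.04 − 15·12.8 = 19.84; x* = 4 + 0.5·19.84/23.04 = 4.4306.

x* = 4.4306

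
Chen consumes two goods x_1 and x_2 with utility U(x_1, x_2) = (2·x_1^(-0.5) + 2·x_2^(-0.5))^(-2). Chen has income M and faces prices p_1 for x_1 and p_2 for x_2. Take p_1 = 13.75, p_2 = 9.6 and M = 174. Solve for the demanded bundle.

x_1* = 6.7057, x_2* = 8.5205

From the CES first-order condition, (x_2/x_1)^(1.5) = p_1/p_2.
Solve for the ratio: x_2/x_1 = [p_1/p_2]^(2/3).
With the ratio pinned down, the budget gives x_1* = M/(p_1 + p_2·(x_2/x_1)) and x_2* = (x_2/x_1)·x_1*.
Numerically x_2/x_1 = 1.270635, so x_1* = 174/(13.75 + 9.6·1.270635) = 6.7057 and x_2* = 1.270635·6.7057 = 8.5205.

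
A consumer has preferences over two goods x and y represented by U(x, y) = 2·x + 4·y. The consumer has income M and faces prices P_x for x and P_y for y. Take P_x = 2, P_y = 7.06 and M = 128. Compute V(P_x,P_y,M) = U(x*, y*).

V = 128

Linear utility — the consumer picks whichever good has higher MU/price: 2/2 = 1 vs 4/7.06 = 0.5666.
x gives more utility per dollar, so spend all income on x: x* = M/P_x, y* = 0.
Numerically: x* = 64, y* = 0.
Utility at the optimum: U(64, 0) = 128.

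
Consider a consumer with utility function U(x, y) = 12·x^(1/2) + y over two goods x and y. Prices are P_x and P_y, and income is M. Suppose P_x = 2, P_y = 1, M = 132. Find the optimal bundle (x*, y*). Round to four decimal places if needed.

x* = 9, y* = 114

Utility is quasi-linear in y; the FOC for x is 6/√x = P_x/P_y.
Thus x* = (6·P_y/P_x)² — independent of M — with the rest of income spent on y.
Plugging in: x* = (6·1/2)² = 9, y* = 114.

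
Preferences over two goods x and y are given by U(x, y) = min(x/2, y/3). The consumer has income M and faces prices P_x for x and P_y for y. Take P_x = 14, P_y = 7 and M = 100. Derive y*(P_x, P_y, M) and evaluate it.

With perfect complements, no substitution: consume in ratio x:y = 2:3.
Budget: P_x·x + P_y·(3/2)·x = M, so (2·P_x + 3·P_y)·x = 2·M.
Demand: x*(P_x,P_y,M) = 2·M/(2·P_x + 3·P_y), y* = 3·M/(2·P_x + 3·P_y).
Here 2·14 + 3·7 = 49, giving y* = 6.1224.

y* = 6.1224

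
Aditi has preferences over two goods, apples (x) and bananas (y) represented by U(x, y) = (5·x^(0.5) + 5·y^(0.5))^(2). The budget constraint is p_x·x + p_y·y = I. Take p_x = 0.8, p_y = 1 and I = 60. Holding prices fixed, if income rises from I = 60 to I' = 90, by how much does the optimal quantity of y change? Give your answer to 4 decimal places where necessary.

Δy* = 13.3333

MRS = MU_x/MU_y = (y/x)^(0.5). Set equal to p_x/p_y.
Solve for the ratio: y/x = [p_x/p_y]^(2).
With the ratio pinned down, the budget gives x* = I/(p_x + p_y·(y/x)) and y* = (y/x)·x*.
Numerically y/x = 0.64, so x* = 60/(0.8 + 1·0.64) = 41.6667 and y* = 0.64·41.6667 = 26.6667.
At I' = 90: y* = 40. Change: 40 − 26.6667 = 13.3333.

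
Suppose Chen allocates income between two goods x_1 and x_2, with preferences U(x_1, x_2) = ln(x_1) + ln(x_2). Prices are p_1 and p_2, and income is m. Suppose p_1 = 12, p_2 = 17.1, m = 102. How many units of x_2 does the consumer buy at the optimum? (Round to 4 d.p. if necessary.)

Tangency: MRS = x_2/x_1 = p_1/p_2.
So p_2·x_2 = p_1·x_1; combined with the budget, a share 0.5 of income goes to x_1.
Demand: x_1*(p_1,p_2,m) = 0.5·m/p_1 and x_2* = 0.5·m/p_2.
At p_1=12, p_2=17.1, m=102: x_2* = 0.5·102/17.1 = 2.9825.

x_2* = 2.9825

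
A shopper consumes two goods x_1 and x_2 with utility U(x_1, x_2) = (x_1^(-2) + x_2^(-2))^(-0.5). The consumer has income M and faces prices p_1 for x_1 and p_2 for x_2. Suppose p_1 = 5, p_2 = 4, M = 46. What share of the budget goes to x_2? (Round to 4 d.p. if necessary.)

share on x_2 = 0.4629

From the CES first-order condition, (x_2/x_1)^(3) = p_1/p_2.
Hence x_2/x_1 = (p_1/p_2)^(1/(3)), i.e. raised to the 1/3 power.
Substitute x_2 = (x_2/x_1)·x_1 into the budget: x_1* = M/(p_1 + p_2·(x_2/x_1)).
Numerically x_2/x_1 = 1.077217, so x_1* = 46/(5 + 4·1.077217) = 4.9415 and x_2* = 1.077217·4.9415 = 5.3231.
Expenditure on x_2: 4·5.3231 = 21.2924; share = 0.4629.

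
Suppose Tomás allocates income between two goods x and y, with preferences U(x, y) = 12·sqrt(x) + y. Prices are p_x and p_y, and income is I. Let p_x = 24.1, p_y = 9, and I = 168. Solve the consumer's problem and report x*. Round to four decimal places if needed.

x* = 5.0206

Solve: √x = 6·p_y/p_x, so x*(p_x,p_y) = (6·p_y/p_x)², and y* = (I − p_x·x*)/p_y.
Plugging in: x* = (6·9/24.1)² = 5.0206.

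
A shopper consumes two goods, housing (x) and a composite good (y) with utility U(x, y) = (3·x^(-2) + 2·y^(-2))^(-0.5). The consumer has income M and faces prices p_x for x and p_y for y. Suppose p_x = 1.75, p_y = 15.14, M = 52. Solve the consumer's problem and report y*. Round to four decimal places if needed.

y* = 2.701

From the CES first-order condition, (3/2)·(y/x)^(3) = p_x/p_y.
Hence y/x = ((2/3)·p_x/p_y)^(1/(3)), i.e. raised to the 1/3 power.
With the ratio pinned down, the budget gives x* = M/(p_x + p_y·(y/x)) and y* = (y/x)·x*.
Numerically y/x = 0.42554, so x* = 52/(1.75 + 15.14·0.42554) = 6.3471 and y* = 0.42554·6.3471 = 2.701.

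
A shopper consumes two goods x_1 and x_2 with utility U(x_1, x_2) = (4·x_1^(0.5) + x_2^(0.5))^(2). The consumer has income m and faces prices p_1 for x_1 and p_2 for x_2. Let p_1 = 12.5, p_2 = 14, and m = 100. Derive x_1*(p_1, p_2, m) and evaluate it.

x_1* = 7.5772

MU_x_1 ∝ 4·x_1^(-0.5), MU_x_2 ∝ x_2^(-0.5), so MRS = 4·(x_2/x_1)^(0.5) = p_1/p_2.
Hence x_2/x_1 = ((1/4)·p_1/p_2)^(1/(0.5)), i.e. raised to the 2 power.
Substitute x_2 = (x_2/x_1)·x_1 into the budget: x_1* = m/(p_1 + p_2·(x_2/x_1)).
Numerically x_2/x_1 = 0.049825, so x_1* = 100/(12.5 + 14·0.049825) = 7.5772.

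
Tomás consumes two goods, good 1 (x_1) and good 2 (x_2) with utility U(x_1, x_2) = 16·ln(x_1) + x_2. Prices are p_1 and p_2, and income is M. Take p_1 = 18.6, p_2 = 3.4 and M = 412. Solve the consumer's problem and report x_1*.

Set MRS = p_1/p_2: (16/x_1)/1 = p_1/p_2.
So x_1*(p_1,p_2) = 16·p_2/p_1, independent of income; and x_2* = (M − 16·p_2)/p_2.
At the given prices: x_1* = 16·3.4/18.6 = 2.9247.

x_1* = 2.9247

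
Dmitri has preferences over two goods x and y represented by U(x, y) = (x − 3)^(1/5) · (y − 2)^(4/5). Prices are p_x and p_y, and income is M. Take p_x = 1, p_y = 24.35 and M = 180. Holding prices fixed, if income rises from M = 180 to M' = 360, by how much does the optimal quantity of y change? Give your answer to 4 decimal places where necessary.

MRS = (1/4)·(y−2)/(x−3). Tangency with p_x/p_y gives y−2 = 4·(p_x/p_y)·(x−3).
Substituting into the budget: x* = 3 + 0.2·(M − 3·p_x − 2·p_y)/p_x, and y* = 2 + 0.8·(…)/p_y.
Discretionary income = 180 − 3·1 − 2·24.35 = 128.3; y* = 2 + 0.8·128.3/24.35 = 6.2152.
At M' = 360: y* = 12.129. Change: 12.129 − 6.2152 = 5.9138.

Δy* = 5.9138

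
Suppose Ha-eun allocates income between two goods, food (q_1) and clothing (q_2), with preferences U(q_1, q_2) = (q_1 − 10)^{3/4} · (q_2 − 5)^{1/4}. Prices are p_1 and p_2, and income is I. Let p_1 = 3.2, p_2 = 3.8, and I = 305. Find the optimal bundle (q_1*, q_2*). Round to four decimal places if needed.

q_1* = 69.5312, q_2* = 21.7105

Let q_1' = q_1−10, q_2' = q_2−5. MRS = 3·q_2'/q_1' = p_1/p_2.
After buying the subsistence bundle (10, 5), a share 0.75 of the remaining income goes to q_1: q_1* = 10 + 0.75·(I − 10p_1 − 5p_2)/p_1.
Discretionary income = 305 − 10·3.2 − 5·3.8 = 254; q_1* = 10 + 0.75·254/3.2 = 69.5312; q_2* = 5 + 0.25·254/3.8 = 21.7105.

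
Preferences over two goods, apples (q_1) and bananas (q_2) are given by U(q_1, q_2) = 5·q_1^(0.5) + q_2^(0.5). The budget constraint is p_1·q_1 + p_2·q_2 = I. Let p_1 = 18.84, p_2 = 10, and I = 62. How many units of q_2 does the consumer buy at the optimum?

With the ratio pinned down, the budget gives q_1* = I/(p_1 + p_2·(q_2/q_1)) and q_2* = (q_2/q_1)·q_1*.
Numerically q_2/q_1 = 0.141978, so q_1* = 62/(18.84 + 10·0.141978) = 3.0603 and q_2* = 0.141978·3.0603 = 0.4345.

q_2* = 0.4345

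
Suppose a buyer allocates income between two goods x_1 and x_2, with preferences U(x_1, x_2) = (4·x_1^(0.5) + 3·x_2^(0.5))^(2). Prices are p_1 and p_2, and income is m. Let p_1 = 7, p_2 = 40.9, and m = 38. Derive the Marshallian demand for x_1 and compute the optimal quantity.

x_1* = 4.9518

From the CES first-order condition, (4/3)·(x_2/x_1)^(0.5) = p_1/p_2.
Solve for the ratio: x_2/x_1 = [(3/4)·p_1/p_2]^(2).
With the ratio pinned down, the budget gives x_1* = m/(p_1 + p_2·(x_2/x_1)) and x_2* = (x_2/x_1)·x_1*.
Numerically x_2/x_1 = 0.016477, so x_1* = 38/(7 + 40.9·0.016477) = 4.9518.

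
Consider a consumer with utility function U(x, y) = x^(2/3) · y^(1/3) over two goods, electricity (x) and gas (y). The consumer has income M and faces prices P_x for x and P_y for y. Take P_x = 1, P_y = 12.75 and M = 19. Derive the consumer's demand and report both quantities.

x* = 12.6667, y* = 0.4967

Tangency: MRS = 2·y/x = P_x/P_y.
Rearranging, P_y·y = (1/2)·P_x·x. Substituting into the budget gives P_x·x·(1 + (1/2)) = M.
Demand: x*(P_x,P_y,M) = 2/3·M/P_x and y* = 1/3·M/P_y.
At P_x=1, P_y=12.75, M=19: x* = 2/3·19/1 = 12.6667, y* = 0.4967.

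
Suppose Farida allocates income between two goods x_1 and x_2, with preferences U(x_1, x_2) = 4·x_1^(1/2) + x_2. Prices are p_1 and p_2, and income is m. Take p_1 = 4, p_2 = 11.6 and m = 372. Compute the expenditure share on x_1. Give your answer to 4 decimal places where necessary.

share on x_1 = 0.3617

Utility is quasi-linear in x_2; the FOC for x_1 is 2/√x_1 = p_1/p_2.
Thus x_1* = (2·p_2/p_1)² — independent of m — with the rest of income spent on x_2.
Plugging in: x_1* = (2·11.6/4)² = 33.64, x_2* = 20.469.
Expenditure on x_1: 4·33.64 = 134.56; share = 0.3617.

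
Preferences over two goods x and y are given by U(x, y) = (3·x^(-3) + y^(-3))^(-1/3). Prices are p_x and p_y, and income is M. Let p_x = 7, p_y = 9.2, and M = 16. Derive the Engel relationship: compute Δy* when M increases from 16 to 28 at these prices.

MRS = MU_x/MU_y = 3·(y/x)^(4). Set equal to p_x/p_y.
Hence y/x = ((1/3)·p_x/p_y)^(1/(4)), i.e. raised to the 0.25 power.
Substitute y = (y/x)·x into the budget: x* = M/(p_x + p_y·(y/x)).
Numerically y/x = 0.709655, so x* = 16/(7 + 9.2·0.709655) = 1.1827 and y* = 0.709655·1.1827 = 0.8393.
At M' = 28: y* = 1.4687. Change: 1.4687 − 0.8393 = 0.6295.

Δy* = 0.6295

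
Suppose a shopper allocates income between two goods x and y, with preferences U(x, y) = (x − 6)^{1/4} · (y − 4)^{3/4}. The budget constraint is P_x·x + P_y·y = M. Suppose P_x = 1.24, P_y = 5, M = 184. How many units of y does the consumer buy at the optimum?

y* = 27.484

This is Cobb-Douglas in (x−6, y−4): tangency gives 0.25·P_y·(y−4) = 0.75·P_x·(x−6).
After buying the subsistence bundle (6, 4), a share 0.25 of the remaining income goes to x: x* = 6 + 0.25·(M − 6P_x − 4P_y)/P_x.
Discretionary income = 184 − 6·1.24 − 4·5 = 156.56; y* = 4 + 0.75·156.56/5 = 27.484.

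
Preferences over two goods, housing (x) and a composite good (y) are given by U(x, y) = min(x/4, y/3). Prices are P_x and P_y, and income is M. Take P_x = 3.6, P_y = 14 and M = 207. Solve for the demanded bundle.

x* = 14.6809, y* = 11.0106

Leontief preferences: the optimum is at the kink where x/4 = y/3, i.e. y = (3/4)·x.
Budget: P_x·x + P_y·(3/4)·x = M, so (4·P_x + 3·P_y)·x = 4·M.
Demand: x*(P_x,P_y,M) = 4·M/(4·P_x + 3·P_y), y* = 3·M/(4·P_x + 3·P_y).
Here 4·3.6 + 3·14 = 56.4, giving x* = 14.6809 and y* = 11.0106.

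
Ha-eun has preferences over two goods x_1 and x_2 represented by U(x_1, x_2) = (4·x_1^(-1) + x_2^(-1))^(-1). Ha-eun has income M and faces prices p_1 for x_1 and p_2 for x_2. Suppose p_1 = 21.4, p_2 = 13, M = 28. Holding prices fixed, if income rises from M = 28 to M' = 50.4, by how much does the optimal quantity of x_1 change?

Δx_1* = 0.7532

MU_x_1 ∝ 4·x_1^(-2), MU_x_2 ∝ x_2^(-2), so MRS = 4·(x_2/x_1)^(2) = p_1/p_2.
Hence x_2/x_1 = ((1/4)·p_1/p_2)^(1/(2)), i.e. raised to the 0.5 power.
Substitute x_2 = (x_2/x_1)·x_1 into the budget: x_1* = M/(p_1 + p_2·(x_2/x_1)).
Numerically x_2/x_1 = 0.641513, so x_1* = 28/(21.4 + 13·0.641513) = 0.9415.
At M' = 50.4: x_1* = 1.6947. Change: 1.6947 − 0.9415 = 0.7532.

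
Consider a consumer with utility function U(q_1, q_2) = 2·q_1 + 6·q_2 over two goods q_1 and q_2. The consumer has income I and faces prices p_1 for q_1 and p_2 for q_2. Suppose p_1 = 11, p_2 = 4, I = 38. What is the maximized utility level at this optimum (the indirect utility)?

Perfect substitutes: compare marginal utility per dollar. 2/p_1 vs 6/p_2 → 0.1818 vs 1.5.
q_2 gives more utility per dollar, so spend all income on q_2: q_2* = I/p_2, q_1* = 0.
Numerically: q_1* = 0, q_2* = 9.5.
Utility at the optimum: U(0, 9.5) = 57.

V = 57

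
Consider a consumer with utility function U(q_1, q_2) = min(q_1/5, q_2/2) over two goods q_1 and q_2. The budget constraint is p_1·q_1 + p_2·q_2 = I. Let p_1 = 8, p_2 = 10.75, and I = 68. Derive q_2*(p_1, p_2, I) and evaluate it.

q_2* = 2.2114

With perfect complements, no substitution: consume in ratio q_1:q_2 = 5:2.
Budget: p_1·q_1 + p_2·(2/5)·q_1 = I, so (5·p_1 + 2·p_2)·q_1 = 5·I.
Demand: q_1*(p_1,p_2,I) = 5·I/(5·p_1 + 2·p_2), q_2* = 2·I/(5·p_1 + 2·p_2).
Here 5·8 + 2·10.75 = 61.5, giving q_2* = 2.2114.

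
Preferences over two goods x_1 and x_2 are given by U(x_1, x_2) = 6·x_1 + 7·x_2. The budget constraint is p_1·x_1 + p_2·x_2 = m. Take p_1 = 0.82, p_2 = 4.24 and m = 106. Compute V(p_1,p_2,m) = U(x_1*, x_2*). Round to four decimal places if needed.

V = 775.6098

Perfect substitutes: compare marginal utility per dollar. 6/p_1 vs 7/p_2 → 7.3171 vs 1.6509.
x_1 gives more utility per dollar, so spend all income on x_1: x_1* = m/p_1, x_2* = 0.
Numerically: x_1* = 129.2683, x_2* = 0.
Utility at the optimum: U(129.2683, 0) = 775.6098.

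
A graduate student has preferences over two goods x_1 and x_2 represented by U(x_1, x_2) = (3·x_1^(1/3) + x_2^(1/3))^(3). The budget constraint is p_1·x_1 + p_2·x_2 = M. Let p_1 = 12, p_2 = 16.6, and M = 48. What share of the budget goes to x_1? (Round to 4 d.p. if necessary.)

From the CES first-order condition, 3·(x_2/x_1)^(2/3) = p_1/p_2.
Hence x_2/x_1 = ((1/3)·p_1/p_2)^(1/(2/3)), i.e. raised to the 1.5 power.
Substitute x_2 = (x_2/x_1)·x_1 into the budget: x_1* = M/(p_1 + p_2·(x_2/x_1)).
Numerically x_2/x_1 = 0.118285, so x_1* = 48/(12 + 16.6·0.118285) = 3.4375 and x_2* = 0.118285·3.4375 = 0.4066.
Expenditure on x_1: 12·3.4375 = 41.2503; share = 0.8594.

share on x_1 = 0.8594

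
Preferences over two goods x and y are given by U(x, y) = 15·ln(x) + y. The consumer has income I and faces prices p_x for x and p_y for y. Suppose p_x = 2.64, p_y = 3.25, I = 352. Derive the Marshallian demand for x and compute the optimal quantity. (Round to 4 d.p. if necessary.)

x* = 18.4659

MU_x = 15/x, MU_y = 1. Tangency: 15/x = p_x/p_y.
So x*(p_x,p_y) = 15·p_y/p_x, independent of income; and y* = (I − 15·p_y)/p_y.
At the given prices: x* = 15·3.25/2.64 = 18.4659.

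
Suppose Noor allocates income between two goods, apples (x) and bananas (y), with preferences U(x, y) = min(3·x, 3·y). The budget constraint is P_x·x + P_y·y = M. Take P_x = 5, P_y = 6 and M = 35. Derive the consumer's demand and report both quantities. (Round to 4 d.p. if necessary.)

x* = 3.1818, y* = 3.1818

Leontief preferences: the optimum is at the kink where x/3 = y/3, i.e. y = x.
Budget: P_x·x + P_y·x = M, so (3·P_x + 3·P_y)·x = 3·M.
Demand: x*(P_x,P_y,M) = 3·M/(3·P_x + 3·P_y), y* = 3·M/(3·P_x + 3·P_y).
Here 3·5 + 3·6 = 33, giving x* = 3.1818 and y* = 3.1818.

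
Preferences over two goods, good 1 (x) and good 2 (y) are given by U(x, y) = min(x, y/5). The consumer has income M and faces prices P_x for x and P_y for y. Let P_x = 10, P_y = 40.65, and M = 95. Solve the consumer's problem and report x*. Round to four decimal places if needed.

With perfect complements, no substitution: consume in ratio x:y = 1:5.
Budget: P_x·x + P_y·5·x = M, so (P_x + 5·P_y)·x = M.
Demand: x*(P_x,P_y,M) = M/(P_x + 5·P_y), y* = 5·M/(P_x + 5·P_y).
Here 10 + 5·40.65 = 213.25, giving x* = 0.4455.

x* = 0.4455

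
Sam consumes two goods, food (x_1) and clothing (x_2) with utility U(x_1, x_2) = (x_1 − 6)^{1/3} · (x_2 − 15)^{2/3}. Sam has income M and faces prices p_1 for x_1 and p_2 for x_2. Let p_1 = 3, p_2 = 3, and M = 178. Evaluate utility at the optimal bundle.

V = 20.2835

MRS = (1/2)·(x_2−15)/(x_1−6). Tangency with p_1/p_2 gives x_2−15 = 2·(p_1/p_2)·(x_1−6).
After buying the subsistence bundle (6, 15), a share 1/3 of the remaining income goes to x_1: x_1* = 6 + 1/3·(M − 6p_1 − 15p_2)/p_1.
Discretionary income = 178 − 6·3 − 15·3 = 115; x_1* = 6 + 1/3·115/3 = 18.7778; x_2* = 15 + 2/3·115/3 = 40.5556.
Utility at the optimum: U(18.7778, 40.5556) = 20.2835.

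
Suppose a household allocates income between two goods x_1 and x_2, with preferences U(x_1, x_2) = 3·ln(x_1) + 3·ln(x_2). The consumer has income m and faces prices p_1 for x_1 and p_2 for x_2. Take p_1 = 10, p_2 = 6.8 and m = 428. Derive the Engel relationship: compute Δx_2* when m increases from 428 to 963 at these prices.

Demand: x_1*(p_1,p_2,m) = 0.5·m/p_1 and x_2* = 0.5·m/p_2.
At p_1=10, p_2=6.8, m=428: x_2* = 0.5·428/6.8 = 31.4706.
At m' = 963: x_2* = 70.8088. Change: 70.8088 − 31.4706 = 39.3382.

Δx_2* = 39.3382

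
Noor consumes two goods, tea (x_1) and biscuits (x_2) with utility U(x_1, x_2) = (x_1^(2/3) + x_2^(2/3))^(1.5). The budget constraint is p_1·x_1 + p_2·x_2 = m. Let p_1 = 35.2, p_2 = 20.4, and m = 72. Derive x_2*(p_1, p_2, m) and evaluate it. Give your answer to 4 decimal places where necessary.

x_2* = 2.642

MU_x_1 ∝ x_1^(-1/3), MU_x_2 ∝ x_2^(-1/3), so MRS = (x_2/x_1)^(1/3) = p_1/p_2.
Solve for the ratio: x_2/x_1 = [p_1/p_2]^(3).
With the ratio pinned down, the budget gives x_1* = m/(p_1 + p_2·(x_2/x_1)) and x_2* = (x_2/x_1)·x_1*.
Numerically x_2/x_1 = 5.13733, so x_1* = 72/(35.2 + 20.4·5.13733) = 0.5143 and x_2* = 5.13733·0.5143 = 2.642.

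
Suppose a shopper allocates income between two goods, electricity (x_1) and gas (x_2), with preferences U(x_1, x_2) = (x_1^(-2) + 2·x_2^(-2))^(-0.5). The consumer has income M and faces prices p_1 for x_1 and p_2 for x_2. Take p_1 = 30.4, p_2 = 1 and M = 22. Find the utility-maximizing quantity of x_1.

x_1* = 0.6408

MRS = MU_x_1/MU_x_2 = (1/2)·(x_2/x_1)^(3). Set equal to p_1/p_2.
Hence x_2/x_1 = (2·p_1/p_2)^(1/(3)), i.e. raised to the 1/3 power.
Substitute x_2 = (x_2/x_1)·x_1 into the budget: x_1* = M/(p_1 + p_2·(x_2/x_1)).
Numerically x_2/x_1 = 3.93219, so x_1* = 22/(30.4 + 1·3.93219) = 0.6408.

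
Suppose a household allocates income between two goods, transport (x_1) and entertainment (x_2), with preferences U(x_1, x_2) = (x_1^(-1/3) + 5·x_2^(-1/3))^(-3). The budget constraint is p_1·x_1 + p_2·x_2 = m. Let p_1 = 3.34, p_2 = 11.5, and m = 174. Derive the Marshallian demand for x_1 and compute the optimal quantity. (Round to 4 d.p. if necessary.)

MRS = MU_x_1/MU_x_2 = (1/5)·(x_2/x_1)^(4/3). Set equal to p_1/p_2.
Solve for the ratio: x_2/x_1 = [5·p_1/p_2]^(0.75).
Substitute x_2 = (x_2/x_1)·x_1 into the budget: x_1* = m/(p_1 + p_2·(x_2/x_1)).
Numerically x_2/x_1 = 1.32286, so x_1* = 174/(3.34 + 11.5·1.32286) = 9.3786.

x_1* = 9.3786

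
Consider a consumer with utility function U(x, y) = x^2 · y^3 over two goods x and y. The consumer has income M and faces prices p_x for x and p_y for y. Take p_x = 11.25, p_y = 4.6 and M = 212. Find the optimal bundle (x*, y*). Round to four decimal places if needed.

The MRS is (2/3)·y/x. Set MRS = p_x/p_y.
So 2·p_y·y = 3·p_x·x; combined with the budget, a share 0.4 of income goes to x.
Demand: x*(p_x,p_y,M) = 0.4·M/p_x and y* = 0.6·M/p_y.
At p_x=11.25, p_y=4.6, M=212: x* = 0.4·212/11.25 = 7.5378, y* = 27.6522.

x* = 7.5378, y* = 27.6522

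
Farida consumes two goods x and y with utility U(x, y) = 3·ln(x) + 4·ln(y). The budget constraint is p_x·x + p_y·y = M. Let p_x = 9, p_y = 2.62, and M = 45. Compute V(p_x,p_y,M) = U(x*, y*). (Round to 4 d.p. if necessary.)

At p_x=9, p_y=2.62, M=45: x* = 3/7·45/9 = 2.1429, y* = 9.8146.
Utility at the optimum: U(2.1429, 9.8146) = 11.4219.

V = 11.4219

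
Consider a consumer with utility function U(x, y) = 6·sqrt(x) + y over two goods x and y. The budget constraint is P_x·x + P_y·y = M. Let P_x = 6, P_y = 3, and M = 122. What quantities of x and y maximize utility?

x* = 2.25, y* = 36.1667

Utility is quasi-linear in y; the FOC for x is 3/√x = P_x/P_y.
Thus x* = (3·P_y/P_x)² — independent of M — with the rest of income spent on y.
Plugging in: x* = (3·3/6)² = 2.25, y* = 36.1667.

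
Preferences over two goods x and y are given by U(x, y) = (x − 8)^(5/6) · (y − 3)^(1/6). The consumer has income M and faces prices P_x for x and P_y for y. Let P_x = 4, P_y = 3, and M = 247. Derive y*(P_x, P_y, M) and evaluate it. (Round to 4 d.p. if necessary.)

y* = 14.4444

Let x' = x−8, y' = y−3. MRS = 5·y'/x' = P_x/P_y.
Substituting into the budget: x* = 8 + 5/6·(M − 8·P_x − 3·P_y)/P_x, and y* = 3 + 1/6·(…)/P_y.
Discretionary income = 247 − 8·4 − 3·3 = 206; y* = 3 + 1/6·206/3 = 14.4444.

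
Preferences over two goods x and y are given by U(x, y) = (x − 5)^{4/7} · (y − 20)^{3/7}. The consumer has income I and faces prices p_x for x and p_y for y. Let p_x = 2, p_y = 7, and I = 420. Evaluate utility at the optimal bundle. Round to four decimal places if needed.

Let x' = x−5, y' = y−20. MRS = (4/3)·y'/x' = p_x/p_y.
After buying the subsistence bundle (5, 20), a share 4/7 of the remaining income goes to x: x* = 5 + 4/7·(I − 5p_x − 20p_y)/p_x.
Discretionary income = 420 − 5·2 − 20·7 = 270; x* = 5 + 4/7·270/2 = 82.1429; y* = 20 + 3/7·270/7 = 36.5306.
Utility at the optimum: U(82.1429, 36.5306) = 39.8638.

V = 39.8638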